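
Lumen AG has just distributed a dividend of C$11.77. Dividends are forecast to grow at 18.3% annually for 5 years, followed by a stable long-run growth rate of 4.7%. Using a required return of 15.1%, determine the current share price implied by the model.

Two-stage DDM. Project D₁…D_5 at 0.183, terminal growth 0.047, discount at r = 0.151.
D_1 = 13.9239
D_2 = 16.4720
D_3 = 19.4864
D_4 = 23.0524
D_5 = 27.2709
Terminal value at t=5: TV = D_6/(r−g) = 28.5527/(0.151−0.047) = 274.5450
P₀ = 13.9239/(1+0.151)^1 + 16.4720/(1+0.151)^2 + 19.4864/(1+0.151)^3 + 23.0524/(1+0.151)^4 + 27.2709/(1+0.151)^5 + 274.5450/(1+0.151)^5 = 199.8497

C$199.85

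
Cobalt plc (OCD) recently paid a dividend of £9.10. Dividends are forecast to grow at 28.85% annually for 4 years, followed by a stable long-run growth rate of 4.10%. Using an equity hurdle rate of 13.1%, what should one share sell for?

£228.27

Two-stage DDM. Project D₁…D_4 at 0.2885, terminal growth 0.041, discount at r = 0.131.
D_1 = 11.7253
D_2 = 15.1081
D_3 = 19.4668
D_4 = 25.0830
Terminal value at t=4: TV = D_5/(r−g) = 26.1114/(0.131−0.041) = 290.1264
P₀ = 11.7253/(1+0.131)^1 + 15.1081/(1+0.131)^2 + 19.4668/(1+0.131)^3 + 25.0830/(1+0.131)^4 + 290.1264/(1+0.131)^4 = 228.2749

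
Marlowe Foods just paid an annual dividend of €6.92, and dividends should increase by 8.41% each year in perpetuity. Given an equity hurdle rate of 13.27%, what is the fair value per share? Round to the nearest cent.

€154.36

Gordon growth model: P₀ = D₁/(r − g). D₁ = 6.92 × (1 + 0.0841) = 7.5020.
P₀ = 7.5020 / (0.1327 − 0.0841) = 7.5020 / 0.0486 = 154.3616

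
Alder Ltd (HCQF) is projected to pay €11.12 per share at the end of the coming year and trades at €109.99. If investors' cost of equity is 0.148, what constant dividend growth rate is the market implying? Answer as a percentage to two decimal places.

From P₀ = D₁/(r − g), the implied growth is g = r − D₁/P₀.
g = 0.148 − 11.12/109.99 = 0.148 − 0.10110 = 0.04690

4.69%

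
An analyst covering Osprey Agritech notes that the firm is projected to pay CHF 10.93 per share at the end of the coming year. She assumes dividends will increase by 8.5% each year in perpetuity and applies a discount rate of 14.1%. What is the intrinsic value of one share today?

CHF 195.18

Gordon growth model: P₀ = D₁/(r − g), with D₁ = 10.93 given directly.
P₀ = 10.9300 / (0.141 − 0.085) = 10.9300 / 0.056 = 195.1786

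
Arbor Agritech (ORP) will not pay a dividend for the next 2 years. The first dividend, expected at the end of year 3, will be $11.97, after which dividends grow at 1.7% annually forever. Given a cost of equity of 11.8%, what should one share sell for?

$94.82

Deferred-dividend DDM. At t=2 the remaining stream is a growing perpetuity with first payment D_3 = 11.97.
V_2 = D_3/(r−g) = 11.97/(0.118−0.017) = 118.5149
P₀ = V_2/(1+r)^2 = 118.5149/(1+0.118)^2 = 94.8176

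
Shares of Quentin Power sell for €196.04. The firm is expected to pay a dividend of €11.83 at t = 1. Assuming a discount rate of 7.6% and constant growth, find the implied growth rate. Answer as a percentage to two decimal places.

1.57%

From P₀ = D₁/(r − g), the implied growth is g = r − D₁/P₀.
g = 0.076 − 11.83/196.04 = 0.076 − 0.06034 = 0.01566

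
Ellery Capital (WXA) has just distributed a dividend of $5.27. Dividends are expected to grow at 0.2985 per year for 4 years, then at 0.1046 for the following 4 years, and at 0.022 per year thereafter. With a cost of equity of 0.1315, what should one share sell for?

$142.01

Three-stage DDM. Project D₁…D_8; terminal Gordon value at t=8 with g = 0.022; discount at r = 0.1315.
D_1 = 6.8431
D_2 = 8.8858
D_3 = 11.5382
D_4 = 14.9823
D_5 = 16.5494
D_6 = 18.2805
D_7 = 20.1927
D_8 = 22.3048
TV_8 = 22.7955/(0.1315−0.022) = 208.1783
P₀ = Σ Dₜ/(1+r)ᵗ + TV_8/(1+r)^8 = 142.0142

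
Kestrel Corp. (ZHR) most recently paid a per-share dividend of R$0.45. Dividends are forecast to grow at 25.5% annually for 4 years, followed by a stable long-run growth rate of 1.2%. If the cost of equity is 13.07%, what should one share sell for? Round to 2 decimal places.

R$8.17

Two-stage DDM. Project D₁…D_4 at 0.255, terminal growth 0.012, discount at r = 0.1307.
D_1 = 0.5647
D_2 = 0.7088
D_3 = 0.8895
D_4 = 1.1163
Terminal value at t=4: TV = D_5/(r−g) = 1.1297/(0.1307−0.012) = 9.5174
P₀ = 0.5647/(1+0.1307)^1 + 0.7088/(1+0.1307)^2 + 0.8895/(1+0.1307)^3 + 1.1163/(1+0.1307)^4 + 9.5174/(1+0.1307)^4 = 8.1749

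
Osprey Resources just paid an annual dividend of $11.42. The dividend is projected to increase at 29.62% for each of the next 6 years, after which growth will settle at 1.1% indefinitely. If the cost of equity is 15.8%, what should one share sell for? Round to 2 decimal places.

$258.05

Two-stage DDM. Project D₁…D_6 at 0.2962, terminal growth 0.011, discount at r = 0.158.
D_1 = 14.8026
D_2 = 19.1871
D_3 = 24.8704
D_4 = 32.2370
D_5 = 41.7856
D_6 = 54.1624
Terminal value at t=6: TV = D_7/(r−g) = 54.7582/(0.158−0.011) = 372.5049
P₀ = 14.8026/(1+0.158)^1 + 19.1871/(1+0.158)^2 + 24.8704/(1+0.158)^3 + 32.2370/(1+0.158)^4 + 41.7856/(1+0.158)^5 + 54.1624/(1+0.158)^6 + 372.5049/(1+0.158)^6 = 258.0469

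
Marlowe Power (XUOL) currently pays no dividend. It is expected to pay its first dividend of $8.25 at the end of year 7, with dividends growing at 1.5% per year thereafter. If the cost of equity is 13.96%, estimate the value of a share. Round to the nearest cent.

$30.23

Deferred-dividend DDM. At t=6 the remaining stream is a growing perpetuity with first payment D_7 = 8.25.
V_6 = D_7/(r−g) = 8.25/(0.1396−0.015) = 66.2119
P₀ = V_6/(1+r)^6 = 66.2119/(1+0.1396)^6 = 30.2288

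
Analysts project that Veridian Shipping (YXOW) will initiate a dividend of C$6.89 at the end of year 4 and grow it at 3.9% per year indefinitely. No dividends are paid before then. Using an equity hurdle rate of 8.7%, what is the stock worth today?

Deferred-dividend DDM. At t=3 the remaining stream is a growing perpetuity with first payment D_4 = 6.89.
V_3 = D_4/(r−g) = 6.89/(0.087−0.039) = 143.5417
P₀ = V_3/(1+r)^3 = 143.5417/(1+0.087)^3 = 111.7608

C$111.76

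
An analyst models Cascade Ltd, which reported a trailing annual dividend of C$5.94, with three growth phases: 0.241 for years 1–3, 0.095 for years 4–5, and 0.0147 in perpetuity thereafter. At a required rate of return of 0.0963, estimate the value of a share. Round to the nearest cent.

C$147.04

Three-stage DDM. Project D₁…D_5; terminal Gordon value at t=5 with g = 0.0147; discount at r = 0.0963.
D_1 = 7.3715
D_2 = 9.1481
D_3 = 11.3528
D_4 = 12.4313
D_5 = 13.6123
TV_5 = 13.8124/(0.0963−0.0147) = 169.2690
P₀ = Σ Dₜ/(1+r)ᵗ + TV_5/(1+r)^5 = 147.0417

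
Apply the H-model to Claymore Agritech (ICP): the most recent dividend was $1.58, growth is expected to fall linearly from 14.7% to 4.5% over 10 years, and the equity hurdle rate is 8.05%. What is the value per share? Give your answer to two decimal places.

$69.21

H-model: P₀ = D₀[(1+g_L) + H(g_S−g_L)]/(r−g_L), with H = 10/2 = 5.
P₀ = 1.58 × [(1+0.045) + 5×(0.147−0.045)] / (0.0805−0.045)
   = 1.58 × 1.5550 / 0.0355 = 69.2085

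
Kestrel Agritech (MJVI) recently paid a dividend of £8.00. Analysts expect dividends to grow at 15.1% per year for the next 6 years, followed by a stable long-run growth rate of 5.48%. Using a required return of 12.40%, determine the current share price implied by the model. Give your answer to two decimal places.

£192.81

Two-stage DDM. Project D₁…D_6 at 0.151, terminal growth 0.0548, discount at r = 0.124.
D_1 = 9.2080
D_2 = 10.5984
D_3 = 12.1988
D_4 = 14.0408
D_5 = 16.1609
D_6 = 18.6012
Terminal value at t=6: TV = D_7/(r−g) = 19.6206/(0.124−0.0548) = 283.5345
P₀ = 9.2080/(1+0.124)^1 + 10.5984/(1+0.124)^2 + 12.1988/(1+0.124)^3 + 14.0408/(1+0.124)^4 + 16.1609/(1+0.124)^5 + 18.6012/(1+0.124)^6 + 283.5345/(1+0.124)^6 = 192.8085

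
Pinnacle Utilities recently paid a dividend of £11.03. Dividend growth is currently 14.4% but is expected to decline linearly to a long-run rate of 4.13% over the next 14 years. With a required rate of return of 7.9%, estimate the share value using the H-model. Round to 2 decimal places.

H-model: P₀ = D₀[(1+g_L) + H(g_S−g_L)]/(r−g_L), with H = 14/2 = 7.
P₀ = 11.03 × [(1+0.0413) + 7×(0.144−0.0413)] / (0.079−0.0413)
   = 11.03 × 1.7602 / 0.0377 = 514.9869

£514.99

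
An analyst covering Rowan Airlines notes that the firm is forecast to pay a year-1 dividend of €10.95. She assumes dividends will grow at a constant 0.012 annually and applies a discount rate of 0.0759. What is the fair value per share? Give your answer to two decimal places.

Gordon growth model: P₀ = D₁/(r − g), with D₁ = 10.95 given directly.
P₀ = 10.9500 / (0.0759 − 0.012) = 10.9500 / 0.0639 = 171.3615

€171.36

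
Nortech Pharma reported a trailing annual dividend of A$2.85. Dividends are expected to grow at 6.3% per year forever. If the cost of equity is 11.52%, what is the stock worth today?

A$58.04

Gordon growth model: P₀ = D₁/(r − g). D₁ = 2.85 × (1 + 0.063) = 3.0295.
P₀ = 3.0295 / (0.1152 − 0.063) = 3.0295 / 0.0522 = 58.0374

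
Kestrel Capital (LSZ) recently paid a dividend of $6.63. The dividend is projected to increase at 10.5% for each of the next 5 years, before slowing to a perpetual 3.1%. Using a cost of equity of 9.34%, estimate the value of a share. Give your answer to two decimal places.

$149.70

Two-stage DDM. Project D₁…D_5 at 0.105, terminal growth 0.031, discount at r = 0.0934.
D_1 = 7.3262
D_2 = 8.0954
D_3 = 8.9454
D_4 = 9.8847
D_5 = 10.9226
Terminal value at t=5: TV = D_6/(r−g) = 11.2612/(0.0934−0.031) = 180.4675
P₀ = 7.3262/(1+0.0934)^1 + 8.0954/(1+0.0934)^2 + 8.9454/(1+0.0934)^3 + 9.8847/(1+0.0934)^4 + 10.9226/(1+0.0934)^5 + 180.4675/(1+0.0934)^5 = 149.6993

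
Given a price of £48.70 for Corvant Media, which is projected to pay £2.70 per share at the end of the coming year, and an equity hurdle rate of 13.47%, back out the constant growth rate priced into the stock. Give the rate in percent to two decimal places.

From P₀ = D₁/(r − g), the implied growth is g = r − D₁/P₀.
g = 0.1347 − 2.70/48.70 = 0.1347 − 0.05544 = 0.07926

7.93%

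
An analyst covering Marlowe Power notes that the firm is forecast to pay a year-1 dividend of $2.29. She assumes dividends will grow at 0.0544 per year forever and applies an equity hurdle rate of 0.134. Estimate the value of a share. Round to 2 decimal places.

Gordon growth model: P₀ = D₁/(r − g), with D₁ = 2.29 given directly.
P₀ = 2.2900 / (0.134 − 0.0544) = 2.2900 / 0.0796 = 28.7688

$28.77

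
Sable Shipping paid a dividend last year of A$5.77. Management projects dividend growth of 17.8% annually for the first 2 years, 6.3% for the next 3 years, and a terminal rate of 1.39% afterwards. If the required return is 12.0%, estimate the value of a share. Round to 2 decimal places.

Three-stage DDM. Project D₁…D_5; terminal Gordon value at t=5 with g = 0.0139; discount at r = 0.12.
D_1 = 6.7971
D_2 = 8.0069
D_3 = 8.5114
D_4 = 9.0476
D_5 = 9.6176
TV_5 = 9.7513/(0.12−0.0139) = 91.9064
P₀ = Σ Dₜ/(1+r)ᵗ + TV_5/(1+r)^5 = 81.8675

A$81.87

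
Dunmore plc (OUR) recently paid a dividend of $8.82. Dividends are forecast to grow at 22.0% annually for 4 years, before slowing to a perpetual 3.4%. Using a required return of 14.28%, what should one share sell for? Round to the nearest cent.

Two-stage DDM. Project D₁…D_4 at 0.22, terminal growth 0.034, discount at r = 0.1428.
D_1 = 10.7604
D_2 = 13.1277
D_3 = 16.0158
D_4 = 19.5393
Terminal value at t=4: TV = D_5/(r−g) = 20.2036/(0.1428−0.034) = 185.6947
P₀ = 10.7604/(1+0.1428)^1 + 13.1277/(1+0.1428)^2 + 16.0158/(1+0.1428)^3 + 19.5393/(1+0.1428)^4 + 185.6947/(1+0.1428)^4 = 150.5271

$150.53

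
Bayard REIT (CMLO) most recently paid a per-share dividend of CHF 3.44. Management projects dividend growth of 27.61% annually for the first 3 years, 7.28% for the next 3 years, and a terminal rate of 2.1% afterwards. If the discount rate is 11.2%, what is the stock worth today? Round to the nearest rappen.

Three-stage DDM. Project D₁…D_6; terminal Gordon value at t=6 with g = 0.021; discount at r = 0.112.
D_1 = 4.3898
D_2 = 5.6018
D_3 = 7.1485
D_4 = 7.6689
D_5 = 8.2272
D_6 = 8.8261
TV_6 = 9.0114/(0.112−0.021) = 99.0269
P₀ = Σ Dₜ/(1+r)ᵗ + TV_6/(1+r)^6 = 80.5739

CHF 80.57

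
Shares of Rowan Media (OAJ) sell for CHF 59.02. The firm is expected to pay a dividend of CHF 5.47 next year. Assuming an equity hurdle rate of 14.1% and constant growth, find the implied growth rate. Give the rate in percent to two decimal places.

From P₀ = D₁/(r − g), the implied growth is g = r − D₁/P₀.
g = 0.141 − 5.47/59.02 = 0.141 − 0.09268 = 0.04832

4.83%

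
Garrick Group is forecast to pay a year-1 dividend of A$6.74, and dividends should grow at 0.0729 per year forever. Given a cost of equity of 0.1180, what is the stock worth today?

A$149.45

Gordon growth model: P₀ = D₁/(r − g), with D₁ = 6.74 given directly.
P₀ = 6.7400 / (0.118 − 0.0729) = 6.7400 / 0.0451 = 149.4457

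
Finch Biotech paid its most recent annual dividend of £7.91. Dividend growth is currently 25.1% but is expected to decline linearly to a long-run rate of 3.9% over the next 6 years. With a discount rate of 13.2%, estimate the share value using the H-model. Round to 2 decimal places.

£142.47

H-model: P₀ = D₀[(1+g_L) + H(g_S−g_L)]/(r−g_L), with H = 6/2 = 3.
P₀ = 7.91 × [(1+0.039) + 3×(0.251−0.039)] / (0.132−0.039)
   = 7.91 × 1.6750 / 0.093 = 142.4651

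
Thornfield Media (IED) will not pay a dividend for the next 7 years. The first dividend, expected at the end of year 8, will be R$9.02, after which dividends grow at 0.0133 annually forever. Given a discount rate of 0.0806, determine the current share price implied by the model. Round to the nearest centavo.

Deferred-dividend DDM. At t=7 the remaining stream is a growing perpetuity with first payment D_8 = 9.02.
V_7 = D_8/(r−g) = 9.02/(0.0806−0.0133) = 134.0267
P₀ = V_7/(1+r)^7 = 134.0267/(1+0.0806)^7 = 77.8999

R$77.90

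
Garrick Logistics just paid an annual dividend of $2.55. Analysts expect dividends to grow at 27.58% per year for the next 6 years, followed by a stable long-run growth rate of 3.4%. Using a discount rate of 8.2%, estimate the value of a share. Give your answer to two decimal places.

$175.95

Two-stage DDM. Project D₁…D_6 at 0.2758, terminal growth 0.034, discount at r = 0.082.
D_1 = 3.2533
D_2 = 4.1505
D_3 = 5.2953
D_4 = 6.7557
D_5 = 8.6189
D_6 = 10.9960
Terminal value at t=6: TV = D_7/(r−g) = 11.3699/(0.082−0.034) = 236.8727
P₀ = 3.2533/(1+0.082)^1 + 4.1505/(1+0.082)^2 + 5.2953/(1+0.082)^3 + 6.7557/(1+0.082)^4 + 8.6189/(1+0.082)^5 + 10.9960/(1+0.082)^6 + 236.8727/(1+0.082)^6 = 175.9482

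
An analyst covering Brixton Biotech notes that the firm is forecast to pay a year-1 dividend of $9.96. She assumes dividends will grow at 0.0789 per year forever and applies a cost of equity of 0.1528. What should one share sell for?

$134.78

Gordon growth model: P₀ = D₁/(r − g), with D₁ = 9.96 given directly.
P₀ = 9.9600 / (0.1528 − 0.0789) = 9.9600 / 0.0739 = 134.7767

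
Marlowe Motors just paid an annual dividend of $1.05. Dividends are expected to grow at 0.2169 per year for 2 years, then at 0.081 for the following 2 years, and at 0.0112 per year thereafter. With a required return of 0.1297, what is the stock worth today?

$14.15

Three-stage DDM. Project D₁…D_4; terminal Gordon value at t=4 with g = 0.0112; discount at r = 0.1297.
D_1 = 1.2777
D_2 = 1.5549
D_3 = 1.6808
D_4 = 1.8170
TV_4 = 1.8373/(0.1297−0.0112) = 15.5049
P₀ = Σ Dₜ/(1+r)ᵗ + TV_4/(1+r)^4 = 14.1504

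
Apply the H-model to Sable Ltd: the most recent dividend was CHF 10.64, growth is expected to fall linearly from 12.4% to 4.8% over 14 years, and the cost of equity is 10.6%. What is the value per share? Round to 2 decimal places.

CHF 289.85

H-model: P₀ = D₀[(1+g_L) + H(g_S−g_L)]/(r−g_L), with H = 14/2 = 7.
P₀ = 10.64 × [(1+0.048) + 7×(0.124−0.048)] / (0.106−0.048)
   = 10.64 × 1.5800 / 0.058 = 289.8483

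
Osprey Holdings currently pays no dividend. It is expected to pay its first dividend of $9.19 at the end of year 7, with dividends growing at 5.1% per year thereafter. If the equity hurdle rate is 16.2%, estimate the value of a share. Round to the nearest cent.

$33.63

Deferred-dividend DDM. At t=6 the remaining stream is a growing perpetuity with first payment D_7 = 9.19.
V_6 = D_7/(r−g) = 9.19/(0.162−0.051) = 82.7928
P₀ = V_6/(1+r)^6 = 82.7928/(1+0.162)^6 = 33.6322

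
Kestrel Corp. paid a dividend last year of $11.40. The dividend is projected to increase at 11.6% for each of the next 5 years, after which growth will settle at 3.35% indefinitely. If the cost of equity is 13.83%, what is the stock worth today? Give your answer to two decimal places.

$155.57

Two-stage DDM. Project D₁…D_5 at 0.116, terminal growth 0.0335, discount at r = 0.1383.
D_1 = 12.7224
D_2 = 14.1982
D_3 = 15.8452
D_4 = 17.6832
D_5 = 19.7345
Terminal value at t=5: TV = D_6/(r−g) = 20.3956/(0.1383−0.0335) = 194.6144
P₀ = 12.7224/(1+0.1383)^1 + 14.1982/(1+0.1383)^2 + 15.8452/(1+0.1383)^3 + 17.6832/(1+0.1383)^4 + 19.7345/(1+0.1383)^5 + 194.6144/(1+0.1383)^5 = 155.5699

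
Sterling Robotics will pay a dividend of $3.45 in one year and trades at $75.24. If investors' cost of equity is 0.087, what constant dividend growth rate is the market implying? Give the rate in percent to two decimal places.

4.11%

From P₀ = D₁/(r − g), the implied growth is g = r − D₁/P₀.
g = 0.087 − 3.45/75.24 = 0.087 − 0.04585 = 0.04115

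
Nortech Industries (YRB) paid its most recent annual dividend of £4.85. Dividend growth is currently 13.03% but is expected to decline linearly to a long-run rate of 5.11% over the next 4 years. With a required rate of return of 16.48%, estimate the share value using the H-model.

£51.59

H-model: P₀ = D₀[(1+g_L) + H(g_S−g_L)]/(r−g_L), with H = 4/2 = 2.
P₀ = 4.85 × [(1+0.0511) + 2×(0.1303−0.0511)] / (0.1648−0.0511)
   = 4.85 × 1.2095 / 0.1137 = 51.5926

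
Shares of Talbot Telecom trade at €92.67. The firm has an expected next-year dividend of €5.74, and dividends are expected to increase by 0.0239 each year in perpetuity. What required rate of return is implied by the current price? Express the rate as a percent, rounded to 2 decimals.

8.58%

Rearranging the constant-growth DDM: r = D₁/P₀ + g.
r = 5.7400 / 92.67 + 0.0239 = 0.06194 + 0.0239 = 0.08584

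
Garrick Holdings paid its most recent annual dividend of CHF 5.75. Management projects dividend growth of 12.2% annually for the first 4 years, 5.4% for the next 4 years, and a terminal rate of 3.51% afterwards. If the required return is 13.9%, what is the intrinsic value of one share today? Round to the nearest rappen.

CHF 79.61

Three-stage DDM. Project D₁…D_8; terminal Gordon value at t=8 with g = 0.0351; discount at r = 0.139.
D_1 = 6.4515
D_2 = 7.2386
D_3 = 8.1217
D_4 = 9.1125
D_5 = 9.6046
D_6 = 10.1233
D_7 = 10.6699
D_8 = 11.2461
TV_8 = 11.6408/(0.139−0.0351) = 112.0388
P₀ = Σ Dₜ/(1+r)ᵗ + TV_8/(1+r)^8 = 79.6146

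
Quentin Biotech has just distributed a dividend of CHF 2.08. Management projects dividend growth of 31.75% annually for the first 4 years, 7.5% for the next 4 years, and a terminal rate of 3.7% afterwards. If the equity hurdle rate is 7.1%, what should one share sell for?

CHF 181.04

Three-stage DDM. Project D₁…D_8; terminal Gordon value at t=8 with g = 0.037; discount at r = 0.071.
D_1 = 2.7404
D_2 = 3.6105
D_3 = 4.7568
D_4 = 6.2671
D_5 = 6.7371
D_6 = 7.2424
D_7 = 7.7856
D_8 = 8.3695
TV_8 = 8.6792/(0.071−0.037) = 255.2699
P₀ = Σ Dₜ/(1+r)ᵗ + TV_8/(1+r)^8 = 181.0368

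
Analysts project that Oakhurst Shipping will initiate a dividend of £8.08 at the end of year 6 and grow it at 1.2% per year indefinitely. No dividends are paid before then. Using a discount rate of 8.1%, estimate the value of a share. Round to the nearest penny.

£79.33

Deferred-dividend DDM. At t=5 the remaining stream is a growing perpetuity with first payment D_6 = 8.08.
V_5 = D_6/(r−g) = 8.08/(0.081−0.012) = 117.1014
P₀ = V_5/(1+r)^5 = 117.1014/(1+0.081)^5 = 79.3293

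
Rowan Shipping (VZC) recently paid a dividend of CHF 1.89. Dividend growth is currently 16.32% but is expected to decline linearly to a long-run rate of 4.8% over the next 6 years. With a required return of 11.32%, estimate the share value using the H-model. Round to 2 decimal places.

CHF 40.40

H-model: P₀ = D₀[(1+g_L) + H(g_S−g_L)]/(r−g_L), with H = 6/2 = 3.
P₀ = 1.89 × [(1+0.048) + 3×(0.1632−0.048)] / (0.1132−0.048)
   = 1.89 × 1.3936 / 0.0652 = 40.3973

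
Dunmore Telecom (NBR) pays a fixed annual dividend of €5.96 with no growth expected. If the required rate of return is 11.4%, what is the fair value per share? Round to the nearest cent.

€52.28

Zero-growth DDM (perpetuity): P₀ = D/r = 5.96 / 0.114 = 52.2807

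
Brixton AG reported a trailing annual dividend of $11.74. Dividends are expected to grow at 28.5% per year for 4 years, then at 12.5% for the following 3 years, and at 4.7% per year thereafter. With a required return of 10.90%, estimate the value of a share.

$507.18

Three-stage DDM. Project D₁…D_7; terminal Gordon value at t=7 with g = 0.047; discount at r = 0.109.
D_1 = 15.0859
D_2 = 19.3854
D_3 = 24.9102
D_4 = 32.0096
D_5 = 36.0108
D_6 = 40.5122
D_7 = 45.5762
TV_7 = 47.7183/(0.109−0.047) = 769.6498
P₀ = Σ Dₜ/(1+r)ᵗ + TV_7/(1+r)^7 = 507.1803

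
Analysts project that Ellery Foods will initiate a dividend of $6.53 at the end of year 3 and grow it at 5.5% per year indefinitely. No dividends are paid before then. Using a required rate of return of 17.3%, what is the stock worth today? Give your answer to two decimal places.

Deferred-dividend DDM. At t=2 the remaining stream is a growing perpetuity with first payment D_3 = 6.53.
V_2 = D_3/(r−g) = 6.53/(0.173−0.055) = 55.3390
P₀ = V_2/(1+r)^2 = 55.3390/(1+0.173)^2 = 40.2194

$40.22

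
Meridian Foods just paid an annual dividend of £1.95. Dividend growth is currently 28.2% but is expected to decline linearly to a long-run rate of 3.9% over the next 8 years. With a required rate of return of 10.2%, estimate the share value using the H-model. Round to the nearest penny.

£62.25

H-model: P₀ = D₀[(1+g_L) + H(g_S−g_L)]/(r−g_L), with H = 8/2 = 4.
P₀ = 1.95 × [(1+0.039) + 4×(0.282−0.039)] / (0.102−0.039)
   = 1.95 × 2.0110 / 0.063 = 62.2452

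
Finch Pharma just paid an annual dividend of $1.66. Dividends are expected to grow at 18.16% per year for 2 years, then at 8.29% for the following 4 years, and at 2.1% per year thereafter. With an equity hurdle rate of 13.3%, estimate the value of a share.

Three-stage DDM. Project D₁…D_6; terminal Gordon value at t=6 with g = 0.021; discount at r = 0.133.
D_1 = 1.9615
D_2 = 2.3177
D_3 = 2.5098
D_4 = 2.7179
D_5 = 2.9432
D_6 = 3.1871
TV_6 = 3.2541/(0.133−0.021) = 29.0543
P₀ = Σ Dₜ/(1+r)ᵗ + TV_6/(1+r)^6 = 23.7298

$23.73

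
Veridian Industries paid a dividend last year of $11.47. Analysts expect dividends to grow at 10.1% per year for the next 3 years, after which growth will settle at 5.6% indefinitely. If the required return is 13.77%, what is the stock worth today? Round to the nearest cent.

Two-stage DDM. Project D₁…D_3 at 0.101, terminal growth 0.056, discount at r = 0.1377.
D_1 = 12.6285
D_2 = 13.9039
D_3 = 15.3082
Terminal value at t=3: TV = D_4/(r−g) = 16.1655/(0.1377−0.056) = 197.8642
P₀ = 12.6285/(1+0.1377)^1 + 13.9039/(1+0.1377)^2 + 15.3082/(1+0.1377)^3 + 197.8642/(1+0.1377)^3 = 166.6017

$166.60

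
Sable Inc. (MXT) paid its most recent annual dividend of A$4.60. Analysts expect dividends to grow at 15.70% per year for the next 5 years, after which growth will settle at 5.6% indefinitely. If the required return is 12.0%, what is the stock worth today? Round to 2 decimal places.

A$114.68

Two-stage DDM. Project D₁…D_5 at 0.157, terminal growth 0.056, discount at r = 0.12.
D_1 = 5.3222
D_2 = 6.1578
D_3 = 7.1246
D_4 = 8.2431
D_5 = 9.5373
Terminal value at t=5: TV = D_6/(r−g) = 10.0714/(0.12−0.056) = 157.3652
P₀ = 5.3222/(1+0.12)^1 + 6.1578/(1+0.12)^2 + 7.1246/(1+0.12)^3 + 8.2431/(1+0.12)^4 + 9.5373/(1+0.12)^5 + 157.3652/(1+0.12)^5 = 114.6756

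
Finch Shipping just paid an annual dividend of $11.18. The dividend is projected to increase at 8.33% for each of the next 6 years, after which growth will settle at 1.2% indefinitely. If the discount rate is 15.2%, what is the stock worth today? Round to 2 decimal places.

$110.27

Two-stage DDM. Project D₁…D_6 at 0.0833, terminal growth 0.012, discount at r = 0.152.
D_1 = 12.1113
D_2 = 13.1202
D_3 = 14.2131
D_4 = 15.3970
D_5 = 16.6796
D_6 = 18.0690
Terminal value at t=6: TV = D_7/(r−g) = 18.2858/(0.152−0.012) = 130.6131
P₀ = 12.1113/(1+0.152)^1 + 13.1202/(1+0.152)^2 + 14.2131/(1+0.152)^3 + 15.3970/(1+0.152)^4 + 16.6796/(1+0.152)^5 + 18.0690/(1+0.152)^6 + 130.6131/(1+0.152)^6 = 110.2723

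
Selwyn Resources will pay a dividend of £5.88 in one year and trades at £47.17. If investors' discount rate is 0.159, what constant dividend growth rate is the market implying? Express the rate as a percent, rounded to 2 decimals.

From P₀ = D₁/(r − g), the implied growth is g = r − D₁/P₀.
g = 0.159 − 5.88/47.17 = 0.159 − 0.12466 = 0.03434

3.43%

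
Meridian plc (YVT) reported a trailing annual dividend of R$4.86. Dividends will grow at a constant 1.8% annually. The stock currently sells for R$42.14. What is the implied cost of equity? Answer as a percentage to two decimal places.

13.54%

Rearranging the constant-growth DDM: r = D₁/P₀ + g.
D₁ = 4.86 × (1 + 0.018) = 4.9475.
r = 4.9475 / 42.14 + 0.018 = 0.11741 + 0.018 = 0.13541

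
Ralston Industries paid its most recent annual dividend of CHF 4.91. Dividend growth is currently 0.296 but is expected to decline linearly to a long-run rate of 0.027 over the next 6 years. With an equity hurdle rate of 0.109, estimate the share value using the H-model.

H-model: P₀ = D₀[(1+g_L) + H(g_S−g_L)]/(r−g_L), with H = 6/2 = 3.
P₀ = 4.91 × [(1+0.027) + 3×(0.296−0.027)] / (0.109−0.027)
   = 4.91 × 1.8340 / 0.082 = 109.8163

CHF 109.82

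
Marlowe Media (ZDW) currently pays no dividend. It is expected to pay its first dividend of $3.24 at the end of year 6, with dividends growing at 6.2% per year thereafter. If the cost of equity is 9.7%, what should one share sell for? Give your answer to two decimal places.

Deferred-dividend DDM. At t=5 the remaining stream is a growing perpetuity with first payment D_6 = 3.24.
V_5 = D_6/(r−g) = 3.24/(0.097−0.062) = 92.5714
P₀ = V_5/(1+r)^5 = 92.5714/(1+0.097)^5 = 58.2698

$58.27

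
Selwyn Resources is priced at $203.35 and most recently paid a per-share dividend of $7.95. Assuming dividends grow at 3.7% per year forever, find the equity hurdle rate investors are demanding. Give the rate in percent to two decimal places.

7.75%

Rearranging the constant-growth DDM: r = D₁/P₀ + g.
D₁ = 7.95 × (1 + 0.037) = 8.2441.
r = 8.2441 / 203.35 + 0.037 = 0.04054 + 0.037 = 0.07754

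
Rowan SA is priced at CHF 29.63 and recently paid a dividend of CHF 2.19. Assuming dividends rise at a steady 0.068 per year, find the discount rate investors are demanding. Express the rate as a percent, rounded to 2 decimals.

14.69%

Rearranging the constant-growth DDM: r = D₁/P₀ + g.
D₁ = 2.19 × (1 + 0.068) = 2.3389.
r = 2.3389 / 29.63 + 0.068 = 0.07894 + 0.068 = 0.14694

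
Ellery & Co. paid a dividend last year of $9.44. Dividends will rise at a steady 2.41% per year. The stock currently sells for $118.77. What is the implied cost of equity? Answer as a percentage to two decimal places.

Rearranging the constant-growth DDM: r = D₁/P₀ + g.
D₁ = 9.44 × (1 + 0.0241) = 9.6675.
r = 9.6675 / 118.77 + 0.0241 = 0.08140 + 0.0241 = 0.10550

10.55%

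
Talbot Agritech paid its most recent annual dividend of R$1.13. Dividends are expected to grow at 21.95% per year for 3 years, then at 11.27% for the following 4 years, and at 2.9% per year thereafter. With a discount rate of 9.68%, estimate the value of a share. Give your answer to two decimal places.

R$35.62

Three-stage DDM. Project D₁…D_7; terminal Gordon value at t=7 with g = 0.029; discount at r = 0.0968.
D_1 = 1.3780
D_2 = 1.6805
D_3 = 2.0494
D_4 = 2.2804
D_5 = 2.5373
D_6 = 2.8233
D_7 = 3.1415
TV_7 = 3.2326/(0.0968−0.029) = 47.6784
P₀ = Σ Dₜ/(1+r)ᵗ + TV_7/(1+r)^7 = 35.6187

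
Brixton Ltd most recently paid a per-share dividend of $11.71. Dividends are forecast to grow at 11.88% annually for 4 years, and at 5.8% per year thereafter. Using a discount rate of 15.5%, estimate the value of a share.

Two-stage DDM. Project D₁…D_4 at 0.1188, terminal growth 0.058, discount at r = 0.155.
D_1 = 13.1011
D_2 = 14.6576
D_3 = 16.3989
D_4 = 18.3471
Terminal value at t=4: TV = D_5/(r−g) = 19.4112/(0.155−0.058) = 200.1155
P₀ = 13.1011/(1+0.155)^1 + 14.6576/(1+0.155)^2 + 16.3989/(1+0.155)^3 + 18.3471/(1+0.155)^4 + 200.1155/(1+0.155)^4 = 155.7313

$155.73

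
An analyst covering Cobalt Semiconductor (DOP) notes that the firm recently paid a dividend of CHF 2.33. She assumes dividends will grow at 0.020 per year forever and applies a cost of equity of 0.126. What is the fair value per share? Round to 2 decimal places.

CHF 22.42

Gordon growth model: P₀ = D₁/(r − g). D₁ = 2.33 × (1 + 0.02) = 2.3766.
P₀ = 2.3766 / (0.126 − 0.02) = 2.3766 / 0.106 = 22.4208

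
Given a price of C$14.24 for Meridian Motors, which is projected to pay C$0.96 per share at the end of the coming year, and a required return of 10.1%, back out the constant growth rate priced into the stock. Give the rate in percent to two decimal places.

3.36%

From P₀ = D₁/(r − g), the implied growth is g = r − D₁/P₀.
g = 0.101 − 0.96/14.24 = 0.101 − 0.06742 = 0.03358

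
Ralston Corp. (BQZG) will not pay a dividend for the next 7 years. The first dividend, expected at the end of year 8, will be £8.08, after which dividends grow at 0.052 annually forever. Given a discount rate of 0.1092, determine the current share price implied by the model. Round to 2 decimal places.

Deferred-dividend DDM. At t=7 the remaining stream is a growing perpetuity with first payment D_8 = 8.08.
V_7 = D_8/(r−g) = 8.08/(0.1092−0.052) = 141.2587
P₀ = V_7/(1+r)^7 = 141.2587/(1+0.1092)^7 = 68.3827

£68.38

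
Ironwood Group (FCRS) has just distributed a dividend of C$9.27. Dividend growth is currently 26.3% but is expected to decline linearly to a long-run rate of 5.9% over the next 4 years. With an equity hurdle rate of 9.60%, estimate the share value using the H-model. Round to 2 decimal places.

C$367.54

H-model: P₀ = D₀[(1+g_L) + H(g_S−g_L)]/(r−g_L), with H = 4/2 = 2.
P₀ = 9.27 × [(1+0.059) + 2×(0.263−0.059)] / (0.096−0.059)
   = 9.27 × 1.4670 / 0.037 = 367.5430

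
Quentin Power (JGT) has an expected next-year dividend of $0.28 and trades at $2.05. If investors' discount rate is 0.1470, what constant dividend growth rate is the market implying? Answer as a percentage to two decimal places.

From P₀ = D₁/(r − g), the implied growth is g = r − D₁/P₀.
g = 0.147 − 0.28/2.05 = 0.147 − 0.13659 = 0.01041

1.04%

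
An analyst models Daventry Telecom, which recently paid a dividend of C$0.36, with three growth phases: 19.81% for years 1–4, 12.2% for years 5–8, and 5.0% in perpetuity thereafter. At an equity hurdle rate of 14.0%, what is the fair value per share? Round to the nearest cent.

C$8.13

Three-stage DDM. Project D₁…D_8; terminal Gordon value at t=8 with g = 0.05; discount at r = 0.14.
D_1 = 0.4313
D_2 = 0.5168
D_3 = 0.6191
D_4 = 0.7418
D_5 = 0.8323
D_6 = 0.9338
D_7 = 1.0477
D_8 = 1.1756
TV_8 = 1.2343/(0.14−0.05) = 13.7149
P₀ = Σ Dₜ/(1+r)ᵗ + TV_8/(1+r)^8 = 8.1295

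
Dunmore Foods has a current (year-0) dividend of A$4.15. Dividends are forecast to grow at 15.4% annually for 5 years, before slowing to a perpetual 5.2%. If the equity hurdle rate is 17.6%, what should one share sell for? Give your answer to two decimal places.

A$51.65

Two-stage DDM. Project D₁…D_5 at 0.154, terminal growth 0.052, discount at r = 0.176.
D_1 = 4.7891
D_2 = 5.5266
D_3 = 6.3777
D_4 = 7.3599
D_5 = 8.4933
Terminal value at t=5: TV = D_6/(r−g) = 8.9350/(0.176−0.052) = 72.0562
P₀ = 4.7891/(1+0.176)^1 + 5.5266/(1+0.176)^2 + 6.3777/(1+0.176)^3 + 7.3599/(1+0.176)^4 + 8.4933/(1+0.176)^5 + 72.0562/(1+0.176)^5 = 51.6498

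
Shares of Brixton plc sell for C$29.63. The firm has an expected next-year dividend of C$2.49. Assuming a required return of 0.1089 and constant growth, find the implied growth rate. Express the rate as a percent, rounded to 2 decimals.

From P₀ = D₁/(r − g), the implied growth is g = r − D₁/P₀.
g = 0.1089 − 2.49/29.63 = 0.1089 − 0.08404 = 0.02486

2.49%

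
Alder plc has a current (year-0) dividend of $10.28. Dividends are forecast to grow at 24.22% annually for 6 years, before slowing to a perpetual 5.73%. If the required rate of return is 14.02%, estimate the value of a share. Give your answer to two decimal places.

$303.37

Two-stage DDM. Project D₁…D_6 at 0.2422, terminal growth 0.0573, discount at r = 0.1402.
D_1 = 12.7698
D_2 = 15.8627
D_3 = 19.7046
D_4 = 24.4771
D_5 = 30.4054
D_6 = 37.7696
Terminal value at t=6: TV = D_7/(r−g) = 39.9338/(0.1402−0.0573) = 481.7103
P₀ = 12.7698/(1+0.1402)^1 + 15.8627/(1+0.1402)^2 + 19.7046/(1+0.1402)^3 + 24.4771/(1+0.1402)^4 + 30.4054/(1+0.1402)^5 + 37.7696/(1+0.1402)^6 + 481.7103/(1+0.1402)^6 = 303.3733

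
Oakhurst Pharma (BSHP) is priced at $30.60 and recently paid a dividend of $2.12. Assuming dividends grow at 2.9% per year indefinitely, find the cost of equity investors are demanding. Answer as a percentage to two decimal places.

10.03%

Rearranging the constant-growth DDM: r = D₁/P₀ + g.
D₁ = 2.12 × (1 + 0.029) = 2.1815.
r = 2.1815 / 30.60 + 0.029 = 0.07129 + 0.029 = 0.10029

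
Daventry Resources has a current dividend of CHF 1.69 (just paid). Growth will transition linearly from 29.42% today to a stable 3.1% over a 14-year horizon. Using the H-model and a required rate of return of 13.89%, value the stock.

CHF 45.01

H-model: P₀ = D₀[(1+g_L) + H(g_S−g_L)]/(r−g_L), with H = 14/2 = 7.
P₀ = 1.69 × [(1+0.031) + 7×(0.2942−0.031)] / (0.1389−0.031)
   = 1.69 × 2.8734 / 0.1079 = 45.0051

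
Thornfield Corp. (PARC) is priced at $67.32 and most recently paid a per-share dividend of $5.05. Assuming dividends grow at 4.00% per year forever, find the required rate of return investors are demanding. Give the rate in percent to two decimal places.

11.80%

Rearranging the constant-growth DDM: r = D₁/P₀ + g.
D₁ = 5.05 × (1 + 0.04) = 5.2520.
r = 5.2520 / 67.32 + 0.04 = 0.07802 + 0.04 = 0.11802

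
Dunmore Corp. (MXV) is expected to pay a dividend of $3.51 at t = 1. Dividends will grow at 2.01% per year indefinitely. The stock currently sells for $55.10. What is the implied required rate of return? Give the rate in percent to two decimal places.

8.38%

Rearranging the constant-growth DDM: r = D₁/P₀ + g.
r = 3.5100 / 55.10 + 0.0201 = 0.06370 + 0.0201 = 0.08380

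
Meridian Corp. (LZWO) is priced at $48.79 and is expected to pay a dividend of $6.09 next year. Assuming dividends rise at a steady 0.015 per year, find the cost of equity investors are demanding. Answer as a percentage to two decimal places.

Rearranging the constant-growth DDM: r = D₁/P₀ + g.
r = 6.0900 / 48.79 + 0.015 = 0.12482 + 0.015 = 0.13982

13.98%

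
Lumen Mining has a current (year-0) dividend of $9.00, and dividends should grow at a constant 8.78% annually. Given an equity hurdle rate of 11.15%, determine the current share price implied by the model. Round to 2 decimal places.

$413.09

Gordon growth model: P₀ = D₁/(r − g). D₁ = 9.00 × (1 + 0.0878) = 9.7902.
P₀ = 9.7902 / (0.1115 − 0.0878) = 9.7902 / 0.0237 = 413.0886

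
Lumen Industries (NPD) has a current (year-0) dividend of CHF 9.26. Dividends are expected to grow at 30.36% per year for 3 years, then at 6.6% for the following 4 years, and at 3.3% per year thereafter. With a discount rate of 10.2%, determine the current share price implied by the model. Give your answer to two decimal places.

CHF 296.64

Three-stage DDM. Project D₁…D_7; terminal Gordon value at t=7 with g = 0.033; discount at r = 0.102.
D_1 = 12.0713
D_2 = 15.7362
D_3 = 20.5137
D_4 = 21.8676
D_5 = 23.3109
D_6 = 24.8494
D_7 = 26.4894
TV_7 = 27.3636/(0.102−0.033) = 396.5739
P₀ = Σ Dₜ/(1+r)ᵗ + TV_7/(1+r)^7 = 296.6416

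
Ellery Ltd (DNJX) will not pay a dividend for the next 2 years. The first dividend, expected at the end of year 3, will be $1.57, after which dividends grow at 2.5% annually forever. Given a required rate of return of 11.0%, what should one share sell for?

Deferred-dividend DDM. At t=2 the remaining stream is a growing perpetuity with first payment D_3 = 1.57.
V_2 = D_3/(r−g) = 1.57/(0.11−0.025) = 18.4706
P₀ = V_2/(1+r)^2 = 18.4706/(1+0.11)^2 = 14.9911

$14.99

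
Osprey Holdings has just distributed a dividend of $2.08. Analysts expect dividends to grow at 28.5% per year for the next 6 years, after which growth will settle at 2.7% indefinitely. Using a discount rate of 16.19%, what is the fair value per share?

Two-stage DDM. Project D₁…D_6 at 0.285, terminal growth 0.027, discount at r = 0.1619.
D_1 = 2.6728
D_2 = 3.4345
D_3 = 4.4134
D_4 = 5.6712
D_5 = 7.2875
D_6 = 9.3644
Terminal value at t=6: TV = D_7/(r−g) = 9.6173/(0.1619−0.027) = 71.2920
P₀ = 2.6728/(1+0.1619)^1 + 3.4345/(1+0.1619)^2 + 4.4134/(1+0.1619)^3 + 5.6712/(1+0.1619)^4 + 7.2875/(1+0.1619)^5 + 9.3644/(1+0.1619)^6 + 71.2920/(1+0.1619)^6 = 46.9925

$46.99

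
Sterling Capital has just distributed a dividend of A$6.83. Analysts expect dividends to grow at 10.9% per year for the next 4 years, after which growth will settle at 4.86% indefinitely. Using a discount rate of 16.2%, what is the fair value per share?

A$76.74

Two-stage DDM. Project D₁…D_4 at 0.109, terminal growth 0.0486, discount at r = 0.162.
D_1 = 7.5745
D_2 = 8.4001
D_3 = 9.3157
D_4 = 10.3311
Terminal value at t=4: TV = D_5/(r−g) = 10.8332/(0.162−0.0486) = 95.5309
P₀ = 7.5745/(1+0.162)^1 + 8.4001/(1+0.162)^2 + 9.3157/(1+0.162)^3 + 10.3311/(1+0.162)^4 + 95.5309/(1+0.162)^4 = 76.7422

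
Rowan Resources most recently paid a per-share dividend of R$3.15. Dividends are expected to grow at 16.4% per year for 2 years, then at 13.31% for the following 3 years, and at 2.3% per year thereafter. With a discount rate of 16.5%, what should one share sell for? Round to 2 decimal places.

Three-stage DDM. Project D₁…D_5; terminal Gordon value at t=5 with g = 0.023; discount at r = 0.165.
D_1 = 3.6666
D_2 = 4.2679
D_3 = 4.8360
D_4 = 5.4797
D_5 = 6.2090
TV_5 = 6.3518/(0.165−0.023) = 44.7310
P₀ = Σ Dₜ/(1+r)ᵗ + TV_5/(1+r)^5 = 36.0623

R$36.06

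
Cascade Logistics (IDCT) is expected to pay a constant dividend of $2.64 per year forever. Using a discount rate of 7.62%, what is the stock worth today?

Zero-growth DDM (perpetuity): P₀ = D/r = 2.64 / 0.0762 = 34.6457

$34.65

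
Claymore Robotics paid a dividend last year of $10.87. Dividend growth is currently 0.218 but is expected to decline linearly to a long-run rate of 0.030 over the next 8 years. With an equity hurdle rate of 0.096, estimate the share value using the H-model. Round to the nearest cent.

$293.49

H-model: P₀ = D₀[(1+g_L) + H(g_S−g_L)]/(r−g_L), with H = 8/2 = 4.
P₀ = 10.87 × [(1+0.03) + 4×(0.218−0.03)] / (0.096−0.03)
   = 10.87 × 1.7820 / 0.066 = 293.4900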